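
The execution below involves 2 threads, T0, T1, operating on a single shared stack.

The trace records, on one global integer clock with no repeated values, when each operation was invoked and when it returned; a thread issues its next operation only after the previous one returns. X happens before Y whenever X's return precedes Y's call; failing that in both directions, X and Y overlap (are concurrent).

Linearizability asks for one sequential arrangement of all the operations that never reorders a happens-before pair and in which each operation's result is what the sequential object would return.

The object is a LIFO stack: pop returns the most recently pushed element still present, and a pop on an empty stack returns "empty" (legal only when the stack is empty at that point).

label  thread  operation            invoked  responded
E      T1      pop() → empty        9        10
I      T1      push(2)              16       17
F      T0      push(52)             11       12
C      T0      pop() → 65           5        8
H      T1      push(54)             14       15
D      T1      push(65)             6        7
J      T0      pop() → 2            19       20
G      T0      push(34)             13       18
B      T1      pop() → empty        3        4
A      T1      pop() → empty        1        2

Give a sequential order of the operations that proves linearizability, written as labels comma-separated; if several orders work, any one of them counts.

step 1: A pop() → empty — stack <>
step 2: B pop() → empty — stack <>
step 3: D push(65) — stack <65>
step 4: C pop() → 65 — stack <>
step 5: E pop() → empty — stack <>
step 6: F push(52) — stack <52>
step 7: G push(34) — stack <52,34>
step 8: H push(54) — stack <52,34,54>
step 9: I push(2) — stack <52,34,54,2>
step 10: J pop() → 2 — stack <52,34,54>

A, B, D, C, E, F, G, H, I, J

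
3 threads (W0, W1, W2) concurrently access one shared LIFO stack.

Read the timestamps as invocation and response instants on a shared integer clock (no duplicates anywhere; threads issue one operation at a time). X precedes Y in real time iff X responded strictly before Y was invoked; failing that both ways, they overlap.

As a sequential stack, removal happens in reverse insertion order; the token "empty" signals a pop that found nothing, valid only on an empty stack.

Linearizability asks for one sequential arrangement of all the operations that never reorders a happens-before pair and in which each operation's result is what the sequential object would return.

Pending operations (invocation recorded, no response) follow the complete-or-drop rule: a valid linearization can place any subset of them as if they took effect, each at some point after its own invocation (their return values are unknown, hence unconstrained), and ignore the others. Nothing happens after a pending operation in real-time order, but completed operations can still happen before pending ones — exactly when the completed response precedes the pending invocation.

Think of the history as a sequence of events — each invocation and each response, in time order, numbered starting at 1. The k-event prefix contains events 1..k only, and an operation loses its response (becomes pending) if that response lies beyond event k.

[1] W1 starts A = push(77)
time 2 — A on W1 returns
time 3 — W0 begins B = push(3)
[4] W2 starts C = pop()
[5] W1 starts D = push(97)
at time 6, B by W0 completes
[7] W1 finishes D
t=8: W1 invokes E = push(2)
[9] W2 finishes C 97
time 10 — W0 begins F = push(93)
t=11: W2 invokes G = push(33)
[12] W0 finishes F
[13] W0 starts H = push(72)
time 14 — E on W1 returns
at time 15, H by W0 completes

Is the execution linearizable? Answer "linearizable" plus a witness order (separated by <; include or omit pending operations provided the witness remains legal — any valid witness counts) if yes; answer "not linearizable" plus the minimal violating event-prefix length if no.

linearizable — witness: A < B < D < C < E < F < G < H

1. A push(77), leaving stack <77>
2. B push(3), leaving stack <77,3>
3. D push(97), leaving stack <77,3,97>
4. C pop() → 97, leaving stack <77,3>
5. E push(2), leaving stack <77,3,2>
6. F push(93), leaving stack <77,3,2,93>
7. G push(33) (pending, included), leaving stack <77,3,2,93,33>
8. H push(72), leaving stack <77,3,2,93,33,72>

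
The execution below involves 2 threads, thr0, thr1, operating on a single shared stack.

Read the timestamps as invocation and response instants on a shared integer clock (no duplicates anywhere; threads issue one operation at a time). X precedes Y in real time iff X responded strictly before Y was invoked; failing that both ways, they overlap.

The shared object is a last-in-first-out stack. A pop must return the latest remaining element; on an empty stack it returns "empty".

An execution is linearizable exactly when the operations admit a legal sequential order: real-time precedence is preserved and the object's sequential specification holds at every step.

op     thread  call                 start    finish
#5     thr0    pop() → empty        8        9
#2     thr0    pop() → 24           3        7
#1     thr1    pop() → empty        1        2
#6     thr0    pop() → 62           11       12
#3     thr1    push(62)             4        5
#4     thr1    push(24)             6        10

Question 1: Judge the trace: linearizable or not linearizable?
not linearizable

through event 8 a valid linearization exists; event 9 (#5 responding at time 9) ends that
checked exhaustively: 2 real-time-consistent orders of 4 completed operations, zero legal stack replays
include/drop combinations of the 1 pending operation (#4) were all tried; none helps
one such order, #1, #2, #3, #5 (pending dropped), breaks at step 2 where #2 pop() → 24 is illegal
one such order, #1, #3, #2, #5 (pending dropped), breaks at step 3 where #2 pop() → 24 is illegal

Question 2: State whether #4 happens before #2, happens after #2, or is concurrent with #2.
concurrent

#4 spans [6,10], #2 spans [3,7]
the intervals overlap in both directions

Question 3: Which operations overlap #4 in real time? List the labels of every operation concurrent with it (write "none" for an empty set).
#2, #5

concurrent with #4 ([6,10]): every op whose interval crosses 6..10
#1 [1,2]: before
#2 [3,7]: concurrent
#3 [4,5]: before
#5 [8,9]: concurrent
#6 [11,12]: after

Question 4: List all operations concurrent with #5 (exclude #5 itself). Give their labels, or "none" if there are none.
#4

#5 spans [8,9]: anything still running between times 8 and 9 counts as concurrent
#1 [1,2]: before
#2 [3,7]: before
#3 [4,5]: before
#4 [6,10]: concurrent
#6 [11,12]: after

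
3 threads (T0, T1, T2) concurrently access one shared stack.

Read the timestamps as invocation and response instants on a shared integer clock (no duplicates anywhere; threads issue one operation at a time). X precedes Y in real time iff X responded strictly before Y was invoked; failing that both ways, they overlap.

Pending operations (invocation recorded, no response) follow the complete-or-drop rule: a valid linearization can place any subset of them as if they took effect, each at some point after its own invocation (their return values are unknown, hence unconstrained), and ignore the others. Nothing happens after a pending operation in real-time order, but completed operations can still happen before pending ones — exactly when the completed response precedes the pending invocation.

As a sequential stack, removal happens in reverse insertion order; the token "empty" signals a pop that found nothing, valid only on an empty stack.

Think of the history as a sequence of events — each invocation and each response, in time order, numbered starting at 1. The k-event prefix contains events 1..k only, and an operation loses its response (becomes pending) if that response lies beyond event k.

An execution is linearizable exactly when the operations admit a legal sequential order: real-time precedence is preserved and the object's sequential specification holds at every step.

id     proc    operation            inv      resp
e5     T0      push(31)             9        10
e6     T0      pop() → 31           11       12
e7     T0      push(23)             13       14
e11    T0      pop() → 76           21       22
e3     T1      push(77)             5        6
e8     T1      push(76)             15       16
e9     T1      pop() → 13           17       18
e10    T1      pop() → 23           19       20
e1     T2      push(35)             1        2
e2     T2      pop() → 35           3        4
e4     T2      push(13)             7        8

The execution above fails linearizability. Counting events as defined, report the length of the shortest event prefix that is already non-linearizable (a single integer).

18

events 1..17 are still linearizable — one witness is e1, e2, e3, e4, e5, e6, e7, e8:
1. e1 push(35), leaving stack <35>
2. e2 pop() → 35, leaving stack <>
3. e3 push(77), leaving stack <77>
4. e4 push(13), leaving stack <77,13>
5. e5 push(31), leaving stack <77,13,31>
6. e6 pop() → 31, leaving stack <77,13>
7. e7 push(23), leaving stack <77,13,23>
8. e8 push(76), leaving stack <77,13,23,76>
adding event 18 (e9 responds at 18) leaves no legal real-time order
one such order, e1, e2, e3, e4, e5, e6, e7, e8, e9, breaks at step 9 where e9 pop() → 13 is illegal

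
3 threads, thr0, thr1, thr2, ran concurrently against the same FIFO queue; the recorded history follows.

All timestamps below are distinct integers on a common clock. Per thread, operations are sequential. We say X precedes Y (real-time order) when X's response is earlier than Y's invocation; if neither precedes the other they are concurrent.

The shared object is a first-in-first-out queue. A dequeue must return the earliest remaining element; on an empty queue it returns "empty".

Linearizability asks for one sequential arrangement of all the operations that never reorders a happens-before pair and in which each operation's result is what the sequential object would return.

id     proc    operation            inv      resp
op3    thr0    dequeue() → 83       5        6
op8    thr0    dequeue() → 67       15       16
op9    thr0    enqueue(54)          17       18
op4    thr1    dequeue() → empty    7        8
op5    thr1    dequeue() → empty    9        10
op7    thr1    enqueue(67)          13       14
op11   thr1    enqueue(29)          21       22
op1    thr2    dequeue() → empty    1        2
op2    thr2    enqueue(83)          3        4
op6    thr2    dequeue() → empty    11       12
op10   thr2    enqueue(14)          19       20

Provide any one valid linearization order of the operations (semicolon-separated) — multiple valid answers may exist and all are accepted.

step 1: op1 dequeue() → empty — queue <>
step 2: op2 enqueue(83) — queue <83>
step 3: op3 dequeue() → 83 — queue <>
step 4: op4 dequeue() → empty — queue <>
step 5: op5 dequeue() → empty — queue <>
step 6: op6 dequeue() → empty — queue <>
step 7: op7 enqueue(67) — queue <67>
step 8: op8 dequeue() → 67 — queue <>
step 9: op9 enqueue(54) — queue <54>
step 10: op10 enqueue(14) — queue <54,14>
step 11: op11 enqueue(29) — queue <54,14,29>

op1; op2; op3; op4; op5; op6; op7; op8; op9; op10; op11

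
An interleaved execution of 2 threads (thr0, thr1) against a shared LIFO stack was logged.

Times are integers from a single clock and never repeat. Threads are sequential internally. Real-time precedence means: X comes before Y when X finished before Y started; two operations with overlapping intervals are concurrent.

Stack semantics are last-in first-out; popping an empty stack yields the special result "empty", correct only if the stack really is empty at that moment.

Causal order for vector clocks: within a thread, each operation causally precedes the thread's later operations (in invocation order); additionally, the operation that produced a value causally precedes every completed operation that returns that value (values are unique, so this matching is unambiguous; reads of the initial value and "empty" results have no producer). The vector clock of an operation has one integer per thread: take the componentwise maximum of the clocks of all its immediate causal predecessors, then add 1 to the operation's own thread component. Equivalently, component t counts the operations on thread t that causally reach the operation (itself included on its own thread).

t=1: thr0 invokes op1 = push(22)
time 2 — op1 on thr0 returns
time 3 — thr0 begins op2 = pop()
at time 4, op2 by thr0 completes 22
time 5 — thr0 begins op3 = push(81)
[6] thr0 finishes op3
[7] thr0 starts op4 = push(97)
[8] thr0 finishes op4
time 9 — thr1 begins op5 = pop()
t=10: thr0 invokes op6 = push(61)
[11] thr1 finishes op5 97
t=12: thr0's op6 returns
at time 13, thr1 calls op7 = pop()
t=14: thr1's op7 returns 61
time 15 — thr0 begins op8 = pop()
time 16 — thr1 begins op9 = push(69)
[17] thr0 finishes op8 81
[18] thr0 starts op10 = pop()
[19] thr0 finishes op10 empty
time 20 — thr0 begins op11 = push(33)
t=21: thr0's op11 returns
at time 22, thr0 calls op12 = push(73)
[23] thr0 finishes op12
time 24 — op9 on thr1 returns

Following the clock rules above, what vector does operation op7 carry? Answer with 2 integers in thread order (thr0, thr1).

(5, 2)

invoked at 1, op1 has no predecessors; its own thr0 bump gives (1, 0)
VC(op2, invoked at 3): max of VC(op1)=(1, 0), then +1 on thread thr0 → (2, 0)
VC(op3, invoked at 5): max of VC(op2)=(2, 0), then +1 on thread thr0 → (3, 0)
VC(op4, invoked at 7): max of VC(op3)=(3, 0), then +1 on thread thr0 → (4, 0)
VC(op5, invoked at 9): max of VC(op4)=(4, 0), then +1 on thread thr1 → (4, 1)
VC(op6, invoked at 10): max of VC(op4)=(4, 0), then +1 on thread thr0 → (5, 0)
VC(op8, invoked at 15): max of VC(op3)=(3, 0), VC(op6)=(5, 0), then +1 on thread thr0 → (6, 0)
VC(op7, invoked at 13): max of VC(op5)=(4, 1), VC(op6)=(5, 0), then +1 on thread thr1 → (5, 2)
VC(op10, invoked at 18): max of VC(op8)=(6, 0), then +1 on thread thr0 → (7, 0)
VC(op9, invoked at 16): max of VC(op7)=(5, 2), then +1 on thread thr1 → (5, 3)
VC(op11, invoked at 20): max of VC(op10)=(7, 0), then +1 on thread thr0 → (8, 0)
VC(op12, invoked at 22): max of VC(op11)=(8, 0), then +1 on thread thr0 → (9, 0)
target: VC(op7) = (5, 2)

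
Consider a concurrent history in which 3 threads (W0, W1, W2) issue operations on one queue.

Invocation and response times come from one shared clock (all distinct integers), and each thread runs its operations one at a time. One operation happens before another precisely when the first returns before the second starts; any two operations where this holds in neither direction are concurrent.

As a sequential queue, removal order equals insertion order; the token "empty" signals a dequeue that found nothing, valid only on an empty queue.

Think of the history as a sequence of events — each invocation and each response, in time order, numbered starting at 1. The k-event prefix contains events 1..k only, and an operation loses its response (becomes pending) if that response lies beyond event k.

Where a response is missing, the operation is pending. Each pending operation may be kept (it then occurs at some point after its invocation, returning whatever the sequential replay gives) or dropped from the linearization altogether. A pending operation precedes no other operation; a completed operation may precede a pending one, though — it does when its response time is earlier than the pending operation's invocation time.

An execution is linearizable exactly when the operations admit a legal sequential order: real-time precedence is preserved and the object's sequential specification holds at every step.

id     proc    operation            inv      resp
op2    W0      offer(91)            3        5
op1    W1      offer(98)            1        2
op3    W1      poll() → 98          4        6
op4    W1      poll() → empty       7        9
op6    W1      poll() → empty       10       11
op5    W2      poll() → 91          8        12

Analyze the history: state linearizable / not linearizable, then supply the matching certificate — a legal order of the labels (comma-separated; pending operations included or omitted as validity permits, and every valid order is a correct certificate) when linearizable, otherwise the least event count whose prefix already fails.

after step 1 (op1 offer(98)): queue <98>
after step 2 (op2 offer(91)): queue <98,91>
after step 3 (op3 poll() → 98): queue <91>
after step 4 (op5 poll() → 91): queue <>
after step 5 (op4 poll() → empty): queue <>
after step 6 (op6 poll() → empty): queue <>

linearizable — witness: op1, op2, op3, op5, op4, op6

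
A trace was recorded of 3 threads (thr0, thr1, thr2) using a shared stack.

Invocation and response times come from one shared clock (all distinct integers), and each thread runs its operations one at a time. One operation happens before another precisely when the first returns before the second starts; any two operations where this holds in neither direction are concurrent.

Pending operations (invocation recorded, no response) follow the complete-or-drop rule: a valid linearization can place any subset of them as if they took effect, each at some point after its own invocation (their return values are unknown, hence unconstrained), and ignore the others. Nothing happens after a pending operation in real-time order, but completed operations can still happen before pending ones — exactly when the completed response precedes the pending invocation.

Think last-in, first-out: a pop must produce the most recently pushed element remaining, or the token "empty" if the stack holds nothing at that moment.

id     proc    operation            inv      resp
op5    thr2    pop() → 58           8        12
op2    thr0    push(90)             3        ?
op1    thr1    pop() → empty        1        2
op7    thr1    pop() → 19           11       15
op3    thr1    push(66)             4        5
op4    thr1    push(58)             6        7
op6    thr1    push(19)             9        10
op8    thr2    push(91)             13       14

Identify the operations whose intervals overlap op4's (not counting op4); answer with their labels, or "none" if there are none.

overlap test against op4 [6,7]: concurrent iff the interval meets 6..7
op1 [1,2]: before
op2 [3,…): concurrent
op3 [4,5]: before
op5 [8,12]: after
op6 [9,10]: after
op7 [11,15]: after
op8 [13,14]: after

op2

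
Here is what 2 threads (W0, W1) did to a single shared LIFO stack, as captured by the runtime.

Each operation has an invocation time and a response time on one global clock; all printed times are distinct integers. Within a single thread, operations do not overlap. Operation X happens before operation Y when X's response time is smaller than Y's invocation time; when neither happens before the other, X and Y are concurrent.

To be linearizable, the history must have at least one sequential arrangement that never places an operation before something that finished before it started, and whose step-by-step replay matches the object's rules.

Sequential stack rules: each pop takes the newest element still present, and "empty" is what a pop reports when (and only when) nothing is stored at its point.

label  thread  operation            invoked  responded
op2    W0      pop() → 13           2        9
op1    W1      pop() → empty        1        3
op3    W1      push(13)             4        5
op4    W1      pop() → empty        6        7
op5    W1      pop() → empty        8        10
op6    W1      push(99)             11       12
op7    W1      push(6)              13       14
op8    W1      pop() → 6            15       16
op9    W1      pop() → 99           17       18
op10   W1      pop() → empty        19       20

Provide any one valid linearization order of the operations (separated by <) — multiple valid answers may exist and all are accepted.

after step 1 (op1 pop() → empty): stack <>
after step 2 (op3 push(13)): stack <13>
after step 3 (op2 pop() → 13): stack <>
after step 4 (op4 pop() → empty): stack <>
after step 5 (op5 pop() → empty): stack <>
after step 6 (op6 push(99)): stack <99>
after step 7 (op7 push(6)): stack <99,6>
after step 8 (op8 pop() → 6): stack <99>
after step 9 (op9 pop() → 99): stack <>
after step 10 (op10 pop() → empty): stack <>

op1 < op3 < op2 < op4 < op5 < op6 < op7 < op8 < op9 < op10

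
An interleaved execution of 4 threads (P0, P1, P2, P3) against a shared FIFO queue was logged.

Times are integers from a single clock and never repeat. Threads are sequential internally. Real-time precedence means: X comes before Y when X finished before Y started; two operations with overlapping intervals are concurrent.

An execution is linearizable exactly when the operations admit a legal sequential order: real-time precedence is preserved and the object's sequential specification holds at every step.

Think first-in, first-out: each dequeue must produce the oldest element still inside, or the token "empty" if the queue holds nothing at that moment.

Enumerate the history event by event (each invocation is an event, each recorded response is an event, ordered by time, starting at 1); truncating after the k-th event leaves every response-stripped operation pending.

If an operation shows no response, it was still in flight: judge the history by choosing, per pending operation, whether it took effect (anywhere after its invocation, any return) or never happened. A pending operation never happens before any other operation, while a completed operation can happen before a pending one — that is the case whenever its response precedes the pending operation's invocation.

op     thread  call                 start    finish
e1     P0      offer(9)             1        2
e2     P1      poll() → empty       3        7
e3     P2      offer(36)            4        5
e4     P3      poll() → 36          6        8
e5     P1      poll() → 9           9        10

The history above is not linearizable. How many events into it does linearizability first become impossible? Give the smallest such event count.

7

events 1..6 are still linearizable — one witness is e1, e2, e3:
after step 1 (e1 offer(9)): queue <9>
after step 2 (e2 poll() (pending, included)): queue <>
after step 3 (e3 offer(36)): queue <36>
adding event 7 (e2 responds at 7) leaves no legal real-time order
no escape via the 1 pending operation (e4): every completion choice fails
one such order, e1, e2, e3 (pending dropped), breaks at step 2 where e2 poll() → empty is illegal
one such order, e1, e3, e2 (pending dropped), breaks at step 3 where e2 poll() → empty is illegal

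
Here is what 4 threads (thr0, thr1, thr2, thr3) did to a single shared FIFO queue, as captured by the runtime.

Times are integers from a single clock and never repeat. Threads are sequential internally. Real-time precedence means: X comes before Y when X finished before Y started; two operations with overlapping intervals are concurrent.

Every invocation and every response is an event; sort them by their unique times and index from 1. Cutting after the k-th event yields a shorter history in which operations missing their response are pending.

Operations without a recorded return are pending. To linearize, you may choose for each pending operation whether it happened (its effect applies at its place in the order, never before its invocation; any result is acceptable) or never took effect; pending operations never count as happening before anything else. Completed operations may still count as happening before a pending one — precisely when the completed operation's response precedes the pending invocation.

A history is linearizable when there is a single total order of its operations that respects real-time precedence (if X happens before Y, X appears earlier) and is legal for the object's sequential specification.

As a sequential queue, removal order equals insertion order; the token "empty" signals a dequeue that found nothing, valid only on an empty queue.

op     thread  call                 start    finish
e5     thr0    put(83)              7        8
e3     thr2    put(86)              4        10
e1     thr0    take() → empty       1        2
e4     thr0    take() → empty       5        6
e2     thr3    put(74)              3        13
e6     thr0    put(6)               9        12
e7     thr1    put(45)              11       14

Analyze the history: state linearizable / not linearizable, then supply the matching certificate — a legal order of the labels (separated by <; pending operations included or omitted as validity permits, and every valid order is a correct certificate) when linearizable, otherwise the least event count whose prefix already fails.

linearizable — witness: e1 < e4 < e2 < e3 < e5 < e6 < e7

step 1: e1 take() → empty — queue <>
step 2: e4 take() → empty — queue <>
step 3: e2 put(74) — queue <74>
step 4: e3 put(86) — queue <74,86>
step 5: e5 put(83) — queue <74,86,83>
step 6: e6 put(6) — queue <74,86,83,6>
step 7: e7 put(45) — queue <74,86,83,6,45>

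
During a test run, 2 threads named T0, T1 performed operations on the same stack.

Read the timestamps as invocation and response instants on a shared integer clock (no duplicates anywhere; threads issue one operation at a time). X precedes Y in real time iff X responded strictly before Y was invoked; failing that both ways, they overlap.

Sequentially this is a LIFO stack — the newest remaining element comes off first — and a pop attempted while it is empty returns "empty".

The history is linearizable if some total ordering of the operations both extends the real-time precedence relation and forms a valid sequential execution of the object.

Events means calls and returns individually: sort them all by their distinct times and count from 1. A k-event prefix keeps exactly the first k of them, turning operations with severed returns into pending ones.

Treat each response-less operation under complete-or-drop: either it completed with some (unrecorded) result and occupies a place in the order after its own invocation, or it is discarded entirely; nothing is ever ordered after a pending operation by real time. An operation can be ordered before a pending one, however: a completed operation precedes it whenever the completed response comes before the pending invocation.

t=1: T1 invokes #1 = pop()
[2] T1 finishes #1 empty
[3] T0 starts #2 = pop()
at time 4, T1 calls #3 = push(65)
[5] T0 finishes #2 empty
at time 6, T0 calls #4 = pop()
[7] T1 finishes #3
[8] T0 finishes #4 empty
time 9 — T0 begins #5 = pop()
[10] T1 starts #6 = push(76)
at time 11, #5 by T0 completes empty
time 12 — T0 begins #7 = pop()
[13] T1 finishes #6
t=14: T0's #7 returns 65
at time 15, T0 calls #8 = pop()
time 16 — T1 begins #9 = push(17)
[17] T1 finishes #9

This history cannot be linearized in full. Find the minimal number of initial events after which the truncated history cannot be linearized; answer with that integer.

11

events 1..10 are linearizable; a witness order is #1, #2, #4, #3:
step 1: #1 pop() → empty — stack <>
step 2: #2 pop() → empty — stack <>
step 3: #4 pop() → empty — stack <>
step 4: #3 push(65) — stack <65>
once event 11 joins (#5's response, time 11), exhaustive search finds no witness
include/drop combinations of the 1 pending operation (#6) were all tried; none helps
sample order #1, #2, #3, #4, #5 (pending dropped) stalls at step 4 — #4 pop() → empty has no legal effect
sample order #1, #2, #4, #3, #5 (pending dropped) stalls at step 5 — #5 pop() → empty has no legal effect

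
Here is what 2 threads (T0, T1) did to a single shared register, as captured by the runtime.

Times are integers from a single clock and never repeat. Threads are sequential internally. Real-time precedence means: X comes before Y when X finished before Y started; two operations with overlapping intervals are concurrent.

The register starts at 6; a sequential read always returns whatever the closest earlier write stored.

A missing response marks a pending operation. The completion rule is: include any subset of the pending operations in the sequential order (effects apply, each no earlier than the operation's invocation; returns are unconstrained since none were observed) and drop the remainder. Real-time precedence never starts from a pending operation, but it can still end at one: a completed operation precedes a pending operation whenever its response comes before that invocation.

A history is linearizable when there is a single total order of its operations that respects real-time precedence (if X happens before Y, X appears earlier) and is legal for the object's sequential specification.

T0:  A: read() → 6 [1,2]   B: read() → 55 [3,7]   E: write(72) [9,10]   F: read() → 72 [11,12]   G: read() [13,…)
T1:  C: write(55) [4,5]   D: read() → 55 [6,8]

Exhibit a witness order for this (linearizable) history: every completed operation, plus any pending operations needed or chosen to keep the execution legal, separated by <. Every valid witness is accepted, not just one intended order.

step 1: A read() → 6 — value 6
step 2: C write(55) — value 55
step 3: B read() → 55 — value 55
step 4: D read() → 55 — value 55
step 5: E write(72) — value 72
step 6: F read() → 72 — value 72

A < C < B < D < E < F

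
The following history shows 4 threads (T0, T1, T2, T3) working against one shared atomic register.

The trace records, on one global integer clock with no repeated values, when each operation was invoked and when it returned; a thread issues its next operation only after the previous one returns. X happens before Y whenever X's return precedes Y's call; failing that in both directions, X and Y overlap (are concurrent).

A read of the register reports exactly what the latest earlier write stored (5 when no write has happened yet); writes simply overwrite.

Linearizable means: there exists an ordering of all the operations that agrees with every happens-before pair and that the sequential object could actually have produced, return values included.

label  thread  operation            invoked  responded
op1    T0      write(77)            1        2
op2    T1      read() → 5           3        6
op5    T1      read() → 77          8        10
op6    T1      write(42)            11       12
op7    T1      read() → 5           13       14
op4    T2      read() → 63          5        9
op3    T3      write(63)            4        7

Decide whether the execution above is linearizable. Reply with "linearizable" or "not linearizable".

cut after 5 events: linearizable; cut after 6 events (op2 responds, time 6): not linearizable
a single order respects real time; the 2 completed atomic register operations fail replay along it
completion choices over the 2 pending operations (op3, op4) were checked; none helps
for example op1, op2 (pending dropped) fails at step 2: op2 read() → 5 is not legal there

not linearizable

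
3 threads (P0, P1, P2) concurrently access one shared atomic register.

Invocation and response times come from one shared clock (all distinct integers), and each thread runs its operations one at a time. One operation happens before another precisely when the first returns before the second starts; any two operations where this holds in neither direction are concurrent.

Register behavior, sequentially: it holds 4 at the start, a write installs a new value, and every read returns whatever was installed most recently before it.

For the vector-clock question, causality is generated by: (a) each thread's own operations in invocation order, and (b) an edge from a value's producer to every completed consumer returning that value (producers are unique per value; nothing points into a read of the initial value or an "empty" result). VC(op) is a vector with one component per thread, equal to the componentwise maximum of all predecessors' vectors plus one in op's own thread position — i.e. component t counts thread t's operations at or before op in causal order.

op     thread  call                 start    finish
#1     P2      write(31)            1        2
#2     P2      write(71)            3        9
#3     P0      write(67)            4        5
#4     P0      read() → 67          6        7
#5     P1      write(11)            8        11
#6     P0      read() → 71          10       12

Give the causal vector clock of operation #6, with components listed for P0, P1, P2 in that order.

root op #1, invoked 1: fresh clock plus P2's own tick → (0, 0, 1)
root op #5, invoked 8: fresh clock plus P1's own tick → (0, 1, 0)
root op #3, invoked 4: fresh clock plus P0's own tick → (1, 0, 0)
invoked at 3, #2 merges VC(#1)=(0, 0, 1) and bumps P2's slot → (0, 0, 2)
invoked at 6, #4 merges VC(#3)=(1, 0, 0) and bumps P0's slot → (2, 0, 0)
invoked at 10, #6 merges VC(#2)=(0, 0, 2), VC(#4)=(2, 0, 0) and bumps P0's slot → (3, 0, 2)
target: VC(#6) = (3, 0, 2)

(3, 0, 2)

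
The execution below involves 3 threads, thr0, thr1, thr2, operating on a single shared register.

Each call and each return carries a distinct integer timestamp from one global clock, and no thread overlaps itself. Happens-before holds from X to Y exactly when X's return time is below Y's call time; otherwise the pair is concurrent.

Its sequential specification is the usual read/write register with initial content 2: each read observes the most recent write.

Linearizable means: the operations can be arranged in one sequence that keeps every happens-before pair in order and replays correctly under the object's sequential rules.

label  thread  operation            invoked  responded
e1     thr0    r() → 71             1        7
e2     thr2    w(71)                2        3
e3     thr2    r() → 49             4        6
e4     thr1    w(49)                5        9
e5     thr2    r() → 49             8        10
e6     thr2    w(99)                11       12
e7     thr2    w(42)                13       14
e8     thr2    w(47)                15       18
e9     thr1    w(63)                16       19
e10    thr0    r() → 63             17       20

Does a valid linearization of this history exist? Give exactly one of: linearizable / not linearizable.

witness order: e2, e1, e4, e3, e5, e6, e7, e8, e9, e10
after step 1 (e2 w(71)): value 71
after step 2 (e1 r() → 71): value 71
after step 3 (e4 w(49)): value 49
after step 4 (e3 r() → 49): value 49
after step 5 (e5 r() → 49): value 49
after step 6 (e6 w(99)): value 99
after step 7 (e7 w(42)): value 42
after step 8 (e8 w(47)): value 47
after step 9 (e9 w(63)): value 63
after step 10 (e10 r() → 63): value 63

linearizable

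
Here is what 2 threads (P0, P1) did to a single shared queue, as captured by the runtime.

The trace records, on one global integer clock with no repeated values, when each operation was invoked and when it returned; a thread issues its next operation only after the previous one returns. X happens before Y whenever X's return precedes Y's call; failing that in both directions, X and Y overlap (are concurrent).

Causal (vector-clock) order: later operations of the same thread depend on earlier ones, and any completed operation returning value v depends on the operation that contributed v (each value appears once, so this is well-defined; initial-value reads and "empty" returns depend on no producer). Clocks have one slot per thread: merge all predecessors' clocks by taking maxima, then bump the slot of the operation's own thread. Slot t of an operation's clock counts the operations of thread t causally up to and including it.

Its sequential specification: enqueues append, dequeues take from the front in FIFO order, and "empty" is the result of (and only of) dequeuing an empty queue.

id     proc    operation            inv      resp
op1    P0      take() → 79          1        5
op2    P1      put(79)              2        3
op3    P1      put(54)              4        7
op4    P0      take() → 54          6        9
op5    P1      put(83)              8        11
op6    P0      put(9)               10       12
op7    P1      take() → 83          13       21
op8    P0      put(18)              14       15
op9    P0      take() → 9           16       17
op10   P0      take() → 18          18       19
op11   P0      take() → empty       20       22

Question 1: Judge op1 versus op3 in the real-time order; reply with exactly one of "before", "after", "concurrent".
op1 spans [1,5], op3 spans [4,7]
the intervals overlap in both directions

concurrent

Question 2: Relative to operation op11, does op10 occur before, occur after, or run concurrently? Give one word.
op10 spans [18,19], op11 spans [20,22]
resp(op10)=19 < inv(op11)=20

before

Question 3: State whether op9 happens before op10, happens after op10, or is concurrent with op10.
op9 spans [16,17], op10 spans [18,19]
resp(op9)=17 < inv(op10)=18

before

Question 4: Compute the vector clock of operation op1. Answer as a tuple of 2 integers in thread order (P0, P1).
invoked at 2, op2 has no predecessors; its own P1 bump gives (0, 1)
op3 (invocation 4): componentwise max over VC(op2)=(0, 1), +1 at P1, giving (0, 2)
op1 (invocation 1): componentwise max over VC(op2)=(0, 1), +1 at P0, giving (1, 1)
op5 (invocation 8): componentwise max over VC(op3)=(0, 2), +1 at P1, giving (0, 3)
op7 (invocation 13): componentwise max over VC(op5)=(0, 3), +1 at P1, giving (0, 4)
op4 (invocation 6): componentwise max over VC(op1)=(1, 1), VC(op3)=(0, 2), +1 at P0, giving (2, 2)
op6 (invocation 10): componentwise max over VC(op4)=(2, 2), +1 at P0, giving (3, 2)
op8 (invocation 14): componentwise max over VC(op6)=(3, 2), +1 at P0, giving (4, 2)
op9 (invocation 16): componentwise max over VC(op6)=(3, 2), VC(op8)=(4, 2), +1 at P0, giving (5, 2)
op10 (invocation 18): componentwise max over VC(op8)=(4, 2), VC(op9)=(5, 2), +1 at P0, giving (6, 2)
op11 (invocation 20): componentwise max over VC(op10)=(6, 2), +1 at P0, giving (7, 2)
target: VC(op1) = (1, 1)

(1, 1)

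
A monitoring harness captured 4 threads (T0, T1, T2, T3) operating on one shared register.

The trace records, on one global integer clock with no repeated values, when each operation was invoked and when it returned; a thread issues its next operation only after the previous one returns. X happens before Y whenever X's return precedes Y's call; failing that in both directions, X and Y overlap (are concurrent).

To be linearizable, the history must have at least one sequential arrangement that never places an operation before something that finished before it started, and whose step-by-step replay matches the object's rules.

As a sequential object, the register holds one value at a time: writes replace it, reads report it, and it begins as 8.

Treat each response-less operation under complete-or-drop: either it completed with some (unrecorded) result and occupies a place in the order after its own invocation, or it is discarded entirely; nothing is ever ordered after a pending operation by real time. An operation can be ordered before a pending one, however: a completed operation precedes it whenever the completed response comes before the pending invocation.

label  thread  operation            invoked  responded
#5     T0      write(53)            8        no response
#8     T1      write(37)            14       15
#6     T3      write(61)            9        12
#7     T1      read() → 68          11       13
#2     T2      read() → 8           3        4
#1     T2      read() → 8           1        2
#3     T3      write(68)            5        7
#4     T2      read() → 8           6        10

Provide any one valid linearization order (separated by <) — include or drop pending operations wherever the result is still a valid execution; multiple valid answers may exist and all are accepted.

#1 < #2 < #4 < #3 < #7 < #5 < #6 < #8

1. #1 read() → 8, leaving value 8
2. #2 read() → 8, leaving value 8
3. #4 read() → 8, leaving value 8
4. #3 write(68), leaving value 68
5. #7 read() → 68, leaving value 68
6. #5 write(53) (pending, included), leaving value 53
7. #6 write(61), leaving value 61
8. #8 write(37), leaving value 37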